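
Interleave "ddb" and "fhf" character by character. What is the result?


Interleaving "ddb" and "fhf":
  Position 0: 'd' from first, 'f' from second => "df"
  Position 1: 'd' from first, 'h' from second => "dh"
  Position 2: 'b' from first, 'f' from second => "bf"
Result: dfdhbf

dfdhbf


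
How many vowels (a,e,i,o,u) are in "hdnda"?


Input: hdnda
Checking each character:
  'h' at position 0: consonant
  'd' at position 1: consonant
  'n' at position 2: consonant
  'd' at position 3: consonant
  'a' at position 4: vowel (running total: 1)
Total vowels: 1

1


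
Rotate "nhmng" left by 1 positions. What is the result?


Input: "nhmng", rotate left by 1
First 1 characters: "n"
Remaining characters: "hmng"
Concatenate remaining + first: "hmng" + "n" = "hmngn"

hmngn


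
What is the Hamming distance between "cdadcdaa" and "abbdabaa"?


Comparing "cdadcdaa" and "abbdabaa" position by position:
  Position 0: 'c' vs 'a' => differ
  Position 1: 'd' vs 'b' => differ
  Position 2: 'a' vs 'b' => differ
  Position 3: 'd' vs 'd' => same
  Position 4: 'c' vs 'a' => differ
  Position 5: 'd' vs 'b' => differ
  Position 6: 'a' vs 'a' => same
  Position 7: 'a' vs 'a' => same
Total differences (Hamming distance): 5

5


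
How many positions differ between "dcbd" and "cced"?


Comparing "dcbd" and "cced" position by position:
  Position 0: 'd' vs 'c' => DIFFER
  Position 1: 'c' vs 'c' => same
  Position 2: 'b' vs 'e' => DIFFER
  Position 3: 'd' vs 'd' => same
Positions that differ: 2

2


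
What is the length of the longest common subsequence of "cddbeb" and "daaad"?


LCS of "cddbeb" and "daaad"
DP table:
           d    a    a    a    d
      0    0    0    0    0    0
  c   0    0    0    0    0    0
  d   0    1    1    1    1    1
  d   0    1    1    1    1    2
  b   0    1    1    1    1    2
  e   0    1    1    1    1    2
  b   0    1    1    1    1    2
LCS length = dp[6][5] = 2

2


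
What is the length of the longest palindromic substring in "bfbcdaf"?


Input: "bfbcdaf"
Checking substrings for palindromes:
  [0:3] "bfb" (len 3) => palindrome
Longest palindromic substring: "bfb" with length 3

3


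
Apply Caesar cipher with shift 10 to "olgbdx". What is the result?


Caesar cipher: shift "olgbdx" by 10
  'o' (pos 14) + 10 = pos 24 = 'y'
  'l' (pos 11) + 10 = pos 21 = 'v'
  'g' (pos 6) + 10 = pos 16 = 'q'
  'b' (pos 1) + 10 = pos 11 = 'l'
  'd' (pos 3) + 10 = pos 13 = 'n'
  'x' (pos 23) + 10 = pos 7 = 'h'
Result: yvqlnh

yvqlnh


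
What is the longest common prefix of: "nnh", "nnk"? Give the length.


Words: nnh, nnk
  Position 0: all 'n' => match
  Position 1: all 'n' => match
  Position 2: ('h', 'k') => mismatch, stop
LCP = "nn" (length 2)

2


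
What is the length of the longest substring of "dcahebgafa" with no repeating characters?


Input: "dcahebgafa"
Sliding window (track last position of each char):
  Position 0 ('d'): window [0,0] length 1 -- new best
  Position 1 ('c'): window [0,1] length 2 -- new best
  Position 2 ('a'): window [0,2] length 3 -- new best
  Position 3 ('h'): window [0,3] length 4 -- new best
  Position 4 ('e'): window [0,4] length 5 -- new best
  Position 5 ('b'): window [0,5] length 6 -- new best
  Position 6 ('g'): window [0,6] length 7 -- new best
  Position 7 ('a'): repeat (last at 2), move window start to 3
  Position 7 ('a'): window [3,7] length 5
  Position 8 ('f'): window [3,8] length 6
  Position 9 ('a'): repeat (last at 7), move window start to 8
  Position 9 ('a'): window [8,9] length 2
Longest substring with no repeats: "dcahebg" with length 7

7


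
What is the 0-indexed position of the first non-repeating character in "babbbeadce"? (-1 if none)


Input: babbbeadce
Character frequencies:
  'a': 2
  'b': 4
  'c': 1
  'd': 1
  'e': 2
Scanning left to right for freq == 1:
  Position 0 ('b'): freq=4, skip
  Position 1 ('a'): freq=2, skip
  Position 2 ('b'): freq=4, skip
  Position 3 ('b'): freq=4, skip
  Position 4 ('b'): freq=4, skip
  Position 5 ('e'): freq=2, skip
  Position 6 ('a'): freq=2, skip
  Position 7 ('d'): unique! => answer = 7

7


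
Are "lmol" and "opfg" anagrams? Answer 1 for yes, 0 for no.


Strings: "lmol", "opfg"
Sorted first:  llmo
Sorted second: fgop
Differ at position 0: 'l' vs 'f' => not anagrams

0


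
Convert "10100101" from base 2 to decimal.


Input: "10100101" in base 2
Positional expansion:
  Digit '1' (value 1) x 2^7 = 128
  Digit '0' (value 0) x 2^6 = 0
  Digit '1' (value 1) x 2^5 = 32
  Digit '0' (value 0) x 2^4 = 0
  Digit '0' (value 0) x 2^3 = 0
  Digit '1' (value 1) x 2^2 = 4
  Digit '0' (value 0) x 2^1 = 0
  Digit '1' (value 1) x 2^0 = 1
Sum = 165

165


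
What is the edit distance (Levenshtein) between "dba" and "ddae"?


Computing edit distance: "dba" -> "ddae"
DP table:
           d    d    a    e
      0    1    2    3    4
  d   1    0    1    2    3
  b   2    1    1    2    3
  a   3    2    2    1    2
Edit distance = dp[3][4] = 2

2


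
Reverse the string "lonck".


Input: lonck
Reading characters right to left:
  Position 4: 'k'
  Position 3: 'c'
  Position 2: 'n'
  Position 1: 'o'
  Position 0: 'l'
Reversed: kcnol

kcnol


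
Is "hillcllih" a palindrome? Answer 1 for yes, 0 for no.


Input: hillcllih
Reversed: hillcllih
  Compare pos 0 ('h') with pos 8 ('h'): match
  Compare pos 1 ('i') with pos 7 ('i'): match
  Compare pos 2 ('l') with pos 6 ('l'): match
  Compare pos 3 ('l') with pos 5 ('l'): match
Result: palindrome

1


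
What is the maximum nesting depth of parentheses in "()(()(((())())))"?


Input: "()(()(((())())))"
Tracking depth:
  Position 0 '(': depth becomes 1
  Position 1 ')': depth becomes 0
  Position 2 '(': depth becomes 1
  Position 3 '(': depth becomes 2
  Position 4 ')': depth becomes 1
  Position 5 '(': depth becomes 2
  Position 6 '(': depth becomes 3
  Position 7 '(': depth becomes 4
  Position 8 '(': depth becomes 5
  Position 9 ')': depth becomes 4
  Position 10 ')': depth becomes 3
  Position 11 '(': depth becomes 4
  Position 12 ')': depth becomes 3
  Position 13 ')': depth becomes 2
  Position 14 ')': depth becomes 1
  Position 15 ')': depth becomes 0
Maximum depth reached: 5

5


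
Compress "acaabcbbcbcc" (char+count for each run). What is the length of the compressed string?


Input: acaabcbbcbcc
Runs:
  'a' x 1 => "a1"
  'c' x 1 => "c1"
  'a' x 2 => "a2"
  'b' x 1 => "b1"
  'c' x 1 => "c1"
  'b' x 2 => "b2"
  'c' x 1 => "c1"
  'b' x 1 => "b1"
  'c' x 2 => "c2"
Compressed: "a1c1a2b1c1b2c1b1c2"
Compressed length: 18

18


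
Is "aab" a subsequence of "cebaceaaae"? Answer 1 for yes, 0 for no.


Check if "aab" is a subsequence of "cebaceaaae"
Greedy scan:
  Position 0 ('c'): no match needed
  Position 1 ('e'): no match needed
  Position 2 ('b'): no match needed
  Position 3 ('a'): matches sub[0] = 'a'
  Position 4 ('c'): no match needed
  Position 5 ('e'): no match needed
  Position 6 ('a'): matches sub[1] = 'a'
  Position 7 ('a'): no match needed
  Position 8 ('a'): no match needed
  Position 9 ('e'): no match needed
Only matched 2/3 characters => not a subsequence

0


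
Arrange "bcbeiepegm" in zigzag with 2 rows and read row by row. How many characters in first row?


Zigzag "bcbeiepegm" into 2 rows:
Placing characters:
  'b' => row 0
  'c' => row 1
  'b' => row 0
  'e' => row 1
  'i' => row 0
  'e' => row 1
  'p' => row 0
  'e' => row 1
  'g' => row 0
  'm' => row 1
Rows:
  Row 0: "bbipg"
  Row 1: "ceeem"
First row length: 5

5


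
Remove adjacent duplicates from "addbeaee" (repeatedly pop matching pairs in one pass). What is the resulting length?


Input: addbeaee
Stack-based adjacent duplicate removal:
  Read 'a': push. Stack: a
  Read 'd': push. Stack: ad
  Read 'd': matches stack top 'd' => pop. Stack: a
  Read 'b': push. Stack: ab
  Read 'e': push. Stack: abe
  Read 'a': push. Stack: abea
  Read 'e': push. Stack: abeae
  Read 'e': matches stack top 'e' => pop. Stack: abea
Final stack: "abea" (length 4)

4


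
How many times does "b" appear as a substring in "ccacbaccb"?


Searching for "b" in "ccacbaccb"
Scanning each position:
  Position 0: "c" => no
  Position 1: "c" => no
  Position 2: "a" => no
  Position 3: "c" => no
  Position 4: "b" => MATCH
  Position 5: "a" => no
  Position 6: "c" => no
  Position 7: "c" => no
  Position 8: "b" => MATCH
Total occurrences: 2

2


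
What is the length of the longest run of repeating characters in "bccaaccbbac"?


Input: "bccaaccbbac"
Scanning for longest run:
  Position 1 ('c'): new char, reset run to 1
  Position 2 ('c'): continues run of 'c', length=2
  Position 3 ('a'): new char, reset run to 1
  Position 4 ('a'): continues run of 'a', length=2
  Position 5 ('c'): new char, reset run to 1
  Position 6 ('c'): continues run of 'c', length=2
  Position 7 ('b'): new char, reset run to 1
  Position 8 ('b'): continues run of 'b', length=2
  Position 9 ('a'): new char, reset run to 1
  Position 10 ('c'): new char, reset run to 1
Longest run: 'c' with length 2

2


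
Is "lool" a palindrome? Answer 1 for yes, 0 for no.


Input: lool
Reversed: lool
  Compare pos 0 ('l') with pos 3 ('l'): match
  Compare pos 1 ('o') with pos 2 ('o'): match
Result: palindrome

1


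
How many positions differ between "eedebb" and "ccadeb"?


Comparing "eedebb" and "ccadeb" position by position:
  Position 0: 'e' vs 'c' => DIFFER
  Position 1: 'e' vs 'c' => DIFFER
  Position 2: 'd' vs 'a' => DIFFER
  Position 3: 'e' vs 'd' => DIFFER
  Position 4: 'b' vs 'e' => DIFFER
  Position 5: 'b' vs 'b' => same
Positions that differ: 5

5


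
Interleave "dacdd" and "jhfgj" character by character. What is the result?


Interleaving "dacdd" and "jhfgj":
  Position 0: 'd' from first, 'j' from second => "dj"
  Position 1: 'a' from first, 'h' from second => "ah"
  Position 2: 'c' from first, 'f' from second => "cf"
  Position 3: 'd' from first, 'g' from second => "dg"
  Position 4: 'd' from first, 'j' from second => "dj"
Result: djahcfdgdj

djahcfdgdj


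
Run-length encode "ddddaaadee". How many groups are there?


Input: ddddaaadee
Scanning for consecutive runs:
  Group 1: 'd' x 4 (positions 0-3)
  Group 2: 'a' x 3 (positions 4-6)
  Group 3: 'd' x 1 (positions 7-7)
  Group 4: 'e' x 2 (positions 8-9)
Total groups: 4

4


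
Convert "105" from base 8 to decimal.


Input: "105" in base 8
Positional expansion:
  Digit '1' (value 1) x 8^2 = 64
  Digit '0' (value 0) x 8^1 = 0
  Digit '5' (value 5) x 8^0 = 5
Sum = 69

69


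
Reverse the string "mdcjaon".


Input: mdcjaon
Reading characters right to left:
  Position 6: 'n'
  Position 5: 'o'
  Position 4: 'a'
  Position 3: 'j'
  Position 2: 'c'
  Position 1: 'd'
  Position 0: 'm'
Reversed: noajcdm

noajcdm


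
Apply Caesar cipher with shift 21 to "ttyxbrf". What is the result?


Caesar cipher: shift "ttyxbrf" by 21
  't' (pos 19) + 21 = pos 14 = 'o'
  't' (pos 19) + 21 = pos 14 = 'o'
  'y' (pos 24) + 21 = pos 19 = 't'
  'x' (pos 23) + 21 = pos 18 = 's'
  'b' (pos 1) + 21 = pos 22 = 'w'
  'r' (pos 17) + 21 = pos 12 = 'm'
  'f' (pos 5) + 21 = pos 0 = 'a'
Result: ootswma

ootswma


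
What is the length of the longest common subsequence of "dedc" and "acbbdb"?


LCS of "dedc" and "acbbdb"
DP table:
           a    c    b    b    d    b
      0    0    0    0    0    0    0
  d   0    0    0    0    0    1    1
  e   0    0    0    0    0    1    1
  d   0    0    0    0    0    1    1
  c   0    0    1    1    1    1    1
LCS length = dp[4][6] = 1

1


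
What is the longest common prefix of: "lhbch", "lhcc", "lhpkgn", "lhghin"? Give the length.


Words: lhbch, lhcc, lhpkgn, lhghin
  Position 0: all 'l' => match
  Position 1: all 'h' => match
  Position 2: ('b', 'c', 'p', 'g') => mismatch, stop
LCP = "lh" (length 2)

2


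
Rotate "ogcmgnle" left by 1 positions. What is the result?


Input: "ogcmgnle", rotate left by 1
First 1 characters: "o"
Remaining characters: "gcmgnle"
Concatenate remaining + first: "gcmgnle" + "o" = "gcmgnleo"

gcmgnleo


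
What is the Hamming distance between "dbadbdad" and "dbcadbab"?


Comparing "dbadbdad" and "dbcadbab" position by position:
  Position 0: 'd' vs 'd' => same
  Position 1: 'b' vs 'b' => same
  Position 2: 'a' vs 'c' => differ
  Position 3: 'd' vs 'a' => differ
  Position 4: 'b' vs 'd' => differ
  Position 5: 'd' vs 'b' => differ
  Position 6: 'a' vs 'a' => same
  Position 7: 'd' vs 'b' => differ
Total differences (Hamming distance): 5

5


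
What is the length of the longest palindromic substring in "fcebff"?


Input: "fcebff"
Checking substrings for palindromes:
  [4:6] "ff" (len 2) => palindrome
Longest palindromic substring: "ff" with length 2

2


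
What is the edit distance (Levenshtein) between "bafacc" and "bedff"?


Computing edit distance: "bafacc" -> "bedff"
DP table:
           b    e    d    f    f
      0    1    2    3    4    5
  b   1    0    1    2    3    4
  a   2    1    1    2    3    4
  f   3    2    2    2    2    3
  a   4    3    3    3    3    3
  c   5    4    4    4    4    4
  c   6    5    5    5    5    5
Edit distance = dp[6][5] = 5

5


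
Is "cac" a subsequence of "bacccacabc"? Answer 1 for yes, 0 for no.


Check if "cac" is a subsequence of "bacccacabc"
Greedy scan:
  Position 0 ('b'): no match needed
  Position 1 ('a'): no match needed
  Position 2 ('c'): matches sub[0] = 'c'
  Position 3 ('c'): no match needed
  Position 4 ('c'): no match needed
  Position 5 ('a'): matches sub[1] = 'a'
  Position 6 ('c'): matches sub[2] = 'c'
  Position 7 ('a'): no match needed
  Position 8 ('b'): no match needed
  Position 9 ('c'): no match needed
All 3 characters matched => is a subsequence

1


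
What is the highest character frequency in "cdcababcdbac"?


Input: cdcababcdbac
Character counts:
  'a': 3
  'b': 3
  'c': 4
  'd': 2
Maximum frequency: 4

4


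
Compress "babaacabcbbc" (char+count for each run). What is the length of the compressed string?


Input: babaacabcbbc
Runs:
  'b' x 1 => "b1"
  'a' x 1 => "a1"
  'b' x 1 => "b1"
  'a' x 2 => "a2"
  'c' x 1 => "c1"
  'a' x 1 => "a1"
  'b' x 1 => "b1"
  'c' x 1 => "c1"
  'b' x 2 => "b2"
  'c' x 1 => "c1"
Compressed: "b1a1b1a2c1a1b1c1b2c1"
Compressed length: 20

20


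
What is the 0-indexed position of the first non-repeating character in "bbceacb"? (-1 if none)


Input: bbceacb
Character frequencies:
  'a': 1
  'b': 3
  'c': 2
  'e': 1
Scanning left to right for freq == 1:
  Position 0 ('b'): freq=3, skip
  Position 1 ('b'): freq=3, skip
  Position 2 ('c'): freq=2, skip
  Position 3 ('e'): unique! => answer = 3

3


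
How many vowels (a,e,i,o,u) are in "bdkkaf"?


Input: bdkkaf
Checking each character:
  'b' at position 0: consonant
  'd' at position 1: consonant
  'k' at position 2: consonant
  'k' at position 3: consonant
  'a' at position 4: vowel (running total: 1)
  'f' at position 5: consonant
Total vowels: 1

1


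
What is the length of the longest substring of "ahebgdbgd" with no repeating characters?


Input: "ahebgdbgd"
Sliding window (track last position of each char):
  Position 0 ('a'): window [0,0] length 1 -- new best
  Position 1 ('h'): window [0,1] length 2 -- new best
  Position 2 ('e'): window [0,2] length 3 -- new best
  Position 3 ('b'): window [0,3] length 4 -- new best
  Position 4 ('g'): window [0,4] length 5 -- new best
  Position 5 ('d'): window [0,5] length 6 -- new best
  Position 6 ('b'): repeat (last at 3), move window start to 4
  Position 6 ('b'): window [4,6] length 3
  Position 7 ('g'): repeat (last at 4), move window start to 5
  Position 7 ('g'): window [5,7] length 3
  Position 8 ('d'): repeat (last at 5), move window start to 6
  Position 8 ('d'): window [6,8] length 3
Longest substring with no repeats: "ahebgd" with length 6

6


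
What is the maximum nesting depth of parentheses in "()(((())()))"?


Input: "()(((())()))"
Tracking depth:
  Position 0 '(': depth becomes 1
  Position 1 ')': depth becomes 0
  Position 2 '(': depth becomes 1
  Position 3 '(': depth becomes 2
  Position 4 '(': depth becomes 3
  Position 5 '(': depth becomes 4
  Position 6 ')': depth becomes 3
  Position 7 ')': depth becomes 2
  Position 8 '(': depth becomes 3
  Position 9 ')': depth becomes 2
  Position 10 ')': depth becomes 1
  Position 11 ')': depth becomes 0
Maximum depth reached: 4

4


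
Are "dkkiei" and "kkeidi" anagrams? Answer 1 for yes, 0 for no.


Strings: "dkkiei", "kkeidi"
Sorted first:  deiikk
Sorted second: deiikk
Sorted forms match => anagrams

1


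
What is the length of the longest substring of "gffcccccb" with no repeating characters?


Input: "gffcccccb"
Sliding window (track last position of each char):
  Position 0 ('g'): window [0,0] length 1 -- new best
  Position 1 ('f'): window [0,1] length 2 -- new best
  Position 2 ('f'): repeat (last at 1), move window start to 2
  Position 2 ('f'): window [2,2] length 1
  Position 3 ('c'): window [2,3] length 2
  Position 4 ('c'): repeat (last at 3), move window start to 4
  Position 4 ('c'): window [4,4] length 1
  Position 5 ('c'): repeat (last at 4), move window start to 5
  Position 5 ('c'): window [5,5] length 1
  Position 6 ('c'): repeat (last at 5), move window start to 6
  Position 6 ('c'): window [6,6] length 1
  Position 7 ('c'): repeat (last at 6), move window start to 7
  Position 7 ('c'): window [7,7] length 1
  Position 8 ('b'): window [7,8] length 2
Longest substring with no repeats: "gf" with length 2

2


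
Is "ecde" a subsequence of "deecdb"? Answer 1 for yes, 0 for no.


Check if "ecde" is a subsequence of "deecdb"
Greedy scan:
  Position 0 ('d'): no match needed
  Position 1 ('e'): matches sub[0] = 'e'
  Position 2 ('e'): no match needed
  Position 3 ('c'): matches sub[1] = 'c'
  Position 4 ('d'): matches sub[2] = 'd'
  Position 5 ('b'): no match needed
Only matched 3/4 characters => not a subsequence

0


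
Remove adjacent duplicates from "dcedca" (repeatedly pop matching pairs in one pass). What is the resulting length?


Input: dcedca
Stack-based adjacent duplicate removal:
  Read 'd': push. Stack: d
  Read 'c': push. Stack: dc
  Read 'e': push. Stack: dce
  Read 'd': push. Stack: dced
  Read 'c': push. Stack: dcedc
  Read 'a': push. Stack: dcedca
Final stack: "dcedca" (length 6)

6


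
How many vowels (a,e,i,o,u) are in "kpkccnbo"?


Input: kpkccnbo
Checking each character:
  'k' at position 0: consonant
  'p' at position 1: consonant
  'k' at position 2: consonant
  'c' at position 3: consonant
  'c' at position 4: consonant
  'n' at position 5: consonant
  'b' at position 6: consonant
  'o' at position 7: vowel (running total: 1)
Total vowels: 1

1


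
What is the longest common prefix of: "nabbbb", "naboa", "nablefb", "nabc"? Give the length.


Words: nabbbb, naboa, nablefb, nabc
  Position 0: all 'n' => match
  Position 1: all 'a' => match
  Position 2: all 'b' => match
  Position 3: ('b', 'o', 'l', 'c') => mismatch, stop
LCP = "nab" (length 3)

3


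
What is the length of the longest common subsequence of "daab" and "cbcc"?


LCS of "daab" and "cbcc"
DP table:
           c    b    c    c
      0    0    0    0    0
  d   0    0    0    0    0
  a   0    0    0    0    0
  a   0    0    0    0    0
  b   0    0    1    1    1
LCS length = dp[4][4] = 1

1


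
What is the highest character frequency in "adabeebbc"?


Input: adabeebbc
Character counts:
  'a': 2
  'b': 3
  'c': 1
  'd': 1
  'e': 2
Maximum frequency: 3

3


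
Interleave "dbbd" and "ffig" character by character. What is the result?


Interleaving "dbbd" and "ffig":
  Position 0: 'd' from first, 'f' from second => "df"
  Position 1: 'b' from first, 'f' from second => "bf"
  Position 2: 'b' from first, 'i' from second => "bi"
  Position 3: 'd' from first, 'g' from second => "dg"
Result: dfbfbidg

dfbfbidg


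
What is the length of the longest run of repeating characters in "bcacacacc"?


Input: "bcacacacc"
Scanning for longest run:
  Position 1 ('c'): new char, reset run to 1
  Position 2 ('a'): new char, reset run to 1
  Position 3 ('c'): new char, reset run to 1
  Position 4 ('a'): new char, reset run to 1
  Position 5 ('c'): new char, reset run to 1
  Position 6 ('a'): new char, reset run to 1
  Position 7 ('c'): new char, reset run to 1
  Position 8 ('c'): continues run of 'c', length=2
Longest run: 'c' with length 2

2


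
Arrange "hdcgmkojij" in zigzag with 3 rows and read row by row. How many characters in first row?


Zigzag "hdcgmkojij" into 3 rows:
Placing characters:
  'h' => row 0
  'd' => row 1
  'c' => row 2
  'g' => row 1
  'm' => row 0
  'k' => row 1
  'o' => row 2
  'j' => row 1
  'i' => row 0
  'j' => row 1
Rows:
  Row 0: "hmi"
  Row 1: "dgkjj"
  Row 2: "co"
First row length: 3

3


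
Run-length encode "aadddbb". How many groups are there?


Input: aadddbb
Scanning for consecutive runs:
  Group 1: 'a' x 2 (positions 0-1)
  Group 2: 'd' x 3 (positions 2-4)
  Group 3: 'b' x 2 (positions 5-6)
Total groups: 3

3


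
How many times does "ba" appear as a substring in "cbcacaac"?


Searching for "ba" in "cbcacaac"
Scanning each position:
  Position 0: "cb" => no
  Position 1: "bc" => no
  Position 2: "ca" => no
  Position 3: "ac" => no
  Position 4: "ca" => no
  Position 5: "aa" => no
  Position 6: "ac" => no
Total occurrences: 0

0


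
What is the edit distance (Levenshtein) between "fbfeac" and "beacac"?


Computing edit distance: "fbfeac" -> "beacac"
DP table:
           b    e    a    c    a    c
      0    1    2    3    4    5    6
  f   1    1    2    3    4    5    6
  b   2    1    2    3    4    5    6
  f   3    2    2    3    4    5    6
  e   4    3    2    3    4    5    6
  a   5    4    3    2    3    4    5
  c   6    5    4    3    2    3    4
Edit distance = dp[6][6] = 4

4


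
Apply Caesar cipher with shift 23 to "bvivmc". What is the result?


Caesar cipher: shift "bvivmc" by 23
  'b' (pos 1) + 23 = pos 24 = 'y'
  'v' (pos 21) + 23 = pos 18 = 's'
  'i' (pos 8) + 23 = pos 5 = 'f'
  'v' (pos 21) + 23 = pos 18 = 's'
  'm' (pos 12) + 23 = pos 9 = 'j'
  'c' (pos 2) + 23 = pos 25 = 'z'
Result: ysfsjz

ysfsjz


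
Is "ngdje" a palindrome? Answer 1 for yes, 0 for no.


Input: ngdje
Reversed: ejdgn
  Compare pos 0 ('n') with pos 4 ('e'): MISMATCH
  Compare pos 1 ('g') with pos 3 ('j'): MISMATCH
Result: not a palindrome

0


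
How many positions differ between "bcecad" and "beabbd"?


Comparing "bcecad" and "beabbd" position by position:
  Position 0: 'b' vs 'b' => same
  Position 1: 'c' vs 'e' => DIFFER
  Position 2: 'e' vs 'a' => DIFFER
  Position 3: 'c' vs 'b' => DIFFER
  Position 4: 'a' vs 'b' => DIFFER
  Position 5: 'd' vs 'd' => same
Positions that differ: 4

4


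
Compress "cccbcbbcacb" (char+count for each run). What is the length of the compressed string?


Input: cccbcbbcacb
Runs:
  'c' x 3 => "c3"
  'b' x 1 => "b1"
  'c' x 1 => "c1"
  'b' x 2 => "b2"
  'c' x 1 => "c1"
  'a' x 1 => "a1"
  'c' x 1 => "c1"
  'b' x 1 => "b1"
Compressed: "c3b1c1b2c1a1c1b1"
Compressed length: 16

16


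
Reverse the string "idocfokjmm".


Input: idocfokjmm
Reading characters right to left:
  Position 9: 'm'
  Position 8: 'm'
  Position 7: 'j'
  Position 6: 'k'
  Position 5: 'o'
  Position 4: 'f'
  Position 3: 'c'
  Position 2: 'o'
  Position 1: 'd'
  Position 0: 'i'
Reversed: mmjkofcodi

mmjkofcodi


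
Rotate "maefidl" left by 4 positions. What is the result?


Input: "maefidl", rotate left by 4
First 4 characters: "maef"
Remaining characters: "idl"
Concatenate remaining + first: "idl" + "maef" = "idlmaef"

idlmaef


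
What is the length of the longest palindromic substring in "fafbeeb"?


Input: "fafbeeb"
Checking substrings for palindromes:
  [3:7] "beeb" (len 4) => palindrome
  [0:3] "faf" (len 3) => palindrome
  [4:6] "ee" (len 2) => palindrome
Longest palindromic substring: "beeb" with length 4

4


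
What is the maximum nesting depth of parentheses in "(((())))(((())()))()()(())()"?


Input: "(((())))(((())()))()()(())()"
Tracking depth:
  Position 0 '(': depth becomes 1
  Position 1 '(': depth becomes 2
  Position 2 '(': depth becomes 3
  Position 3 '(': depth becomes 4
  Position 4 ')': depth becomes 3
  Position 5 ')': depth becomes 2
  Position 6 ')': depth becomes 1
  Position 7 ')': depth becomes 0
  Position 8 '(': depth becomes 1
  Position 9 '(': depth becomes 2
  Position 10 '(': depth becomes 3
  Position 11 '(': depth becomes 4
  Position 12 ')': depth becomes 3
  Position 13 ')': depth becomes 2
  Position 14 '(': depth becomes 3
  Position 15 ')': depth becomes 2
  Position 16 ')': depth becomes 1
  Position 17 ')': depth becomes 0
  Position 18 '(': depth becomes 1
  Position 19 ')': depth becomes 0
  Position 20 '(': depth becomes 1
  Position 21 ')': depth becomes 0
  Position 22 '(': depth becomes 1
  Position 23 '(': depth becomes 2
  Position 24 ')': depth becomes 1
  Position 25 ')': depth becomes 0
  Position 26 '(': depth becomes 1
  Position 27 ')': depth becomes 0
Maximum depth reached: 4

4


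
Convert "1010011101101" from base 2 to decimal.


Input: "1010011101101" in base 2
Positional expansion:
  Digit '1' (value 1) x 2^12 = 4096
  Digit '0' (value 0) x 2^11 = 0
  Digit '1' (value 1) x 2^10 = 1024
  Digit '0' (value 0) x 2^9 = 0
  Digit '0' (value 0) x 2^8 = 0
  Digit '1' (value 1) x 2^7 = 128
  Digit '1' (value 1) x 2^6 = 64
  Digit '1' (value 1) x 2^5 = 32
  Digit '0' (value 0) x 2^4 = 0
  Digit '1' (value 1) x 2^3 = 8
  Digit '1' (value 1) x 2^2 = 4
  Digit '0' (value 0) x 2^1 = 0
  Digit '1' (value 1) x 2^0 = 1
Sum = 5357

5357


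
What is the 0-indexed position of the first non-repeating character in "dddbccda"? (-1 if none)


Input: dddbccda
Character frequencies:
  'a': 1
  'b': 1
  'c': 2
  'd': 4
Scanning left to right for freq == 1:
  Position 0 ('d'): freq=4, skip
  Position 1 ('d'): freq=4, skip
  Position 2 ('d'): freq=4, skip
  Position 3 ('b'): unique! => answer = 3

3


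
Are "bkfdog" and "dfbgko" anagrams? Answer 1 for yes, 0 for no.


Strings: "bkfdog", "dfbgko"
Sorted first:  bdfgko
Sorted second: bdfgko
Sorted forms match => anagrams

1


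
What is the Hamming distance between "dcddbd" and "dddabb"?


Comparing "dcddbd" and "dddabb" position by position:
  Position 0: 'd' vs 'd' => same
  Position 1: 'c' vs 'd' => differ
  Position 2: 'd' vs 'd' => same
  Position 3: 'd' vs 'a' => differ
  Position 4: 'b' vs 'b' => same
  Position 5: 'd' vs 'b' => differ
Total differences (Hamming distance): 3

3


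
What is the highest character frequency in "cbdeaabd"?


Input: cbdeaabd
Character counts:
  'a': 2
  'b': 2
  'c': 1
  'd': 2
  'e': 1
Maximum frequency: 2

2


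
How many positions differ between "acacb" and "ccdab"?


Comparing "acacb" and "ccdab" position by position:
  Position 0: 'a' vs 'c' => DIFFER
  Position 1: 'c' vs 'c' => same
  Position 2: 'a' vs 'd' => DIFFER
  Position 3: 'c' vs 'a' => DIFFER
  Position 4: 'b' vs 'b' => same
Positions that differ: 3

3


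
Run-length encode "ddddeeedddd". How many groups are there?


Input: ddddeeedddd
Scanning for consecutive runs:
  Group 1: 'd' x 4 (positions 0-3)
  Group 2: 'e' x 3 (positions 4-6)
  Group 3: 'd' x 4 (positions 7-10)
Total groups: 3

3


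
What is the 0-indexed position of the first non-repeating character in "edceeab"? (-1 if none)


Input: edceeab
Character frequencies:
  'a': 1
  'b': 1
  'c': 1
  'd': 1
  'e': 3
Scanning left to right for freq == 1:
  Position 0 ('e'): freq=3, skip
  Position 1 ('d'): unique! => answer = 1

1


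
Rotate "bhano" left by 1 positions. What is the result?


Input: "bhano", rotate left by 1
First 1 characters: "b"
Remaining characters: "hano"
Concatenate remaining + first: "hano" + "b" = "hanob"

hanob


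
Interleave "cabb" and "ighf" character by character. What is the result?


Interleaving "cabb" and "ighf":
  Position 0: 'c' from first, 'i' from second => "ci"
  Position 1: 'a' from first, 'g' from second => "ag"
  Position 2: 'b' from first, 'h' from second => "bh"
  Position 3: 'b' from first, 'f' from second => "bf"
Result: ciagbhbf

ciagbhbf


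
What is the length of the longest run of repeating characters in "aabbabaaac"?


Input: "aabbabaaac"
Scanning for longest run:
  Position 1 ('a'): continues run of 'a', length=2
  Position 2 ('b'): new char, reset run to 1
  Position 3 ('b'): continues run of 'b', length=2
  Position 4 ('a'): new char, reset run to 1
  Position 5 ('b'): new char, reset run to 1
  Position 6 ('a'): new char, reset run to 1
  Position 7 ('a'): continues run of 'a', length=2
  Position 8 ('a'): continues run of 'a', length=3
  Position 9 ('c'): new char, reset run to 1
Longest run: 'a' with length 3

3


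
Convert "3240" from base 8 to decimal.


Input: "3240" in base 8
Positional expansion:
  Digit '3' (value 3) x 8^3 = 1536
  Digit '2' (value 2) x 8^2 = 128
  Digit '4' (value 4) x 8^1 = 32
  Digit '0' (value 0) x 8^0 = 0
Sum = 1696

1696


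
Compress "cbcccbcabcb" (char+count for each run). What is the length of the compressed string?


Input: cbcccbcabcb
Runs:
  'c' x 1 => "c1"
  'b' x 1 => "b1"
  'c' x 3 => "c3"
  'b' x 1 => "b1"
  'c' x 1 => "c1"
  'a' x 1 => "a1"
  'b' x 1 => "b1"
  'c' x 1 => "c1"
  'b' x 1 => "b1"
Compressed: "c1b1c3b1c1a1b1c1b1"
Compressed length: 18

18


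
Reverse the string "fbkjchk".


Input: fbkjchk
Reading characters right to left:
  Position 6: 'k'
  Position 5: 'h'
  Position 4: 'c'
  Position 3: 'j'
  Position 2: 'k'
  Position 1: 'b'
  Position 0: 'f'
Reversed: khcjkbf

khcjkbf


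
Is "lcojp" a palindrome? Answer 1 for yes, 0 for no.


Input: lcojp
Reversed: pjocl
  Compare pos 0 ('l') with pos 4 ('p'): MISMATCH
  Compare pos 1 ('c') with pos 3 ('j'): MISMATCH
Result: not a palindrome

0


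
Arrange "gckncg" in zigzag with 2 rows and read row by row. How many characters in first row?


Zigzag "gckncg" into 2 rows:
Placing characters:
  'g' => row 0
  'c' => row 1
  'k' => row 0
  'n' => row 1
  'c' => row 0
  'g' => row 1
Rows:
  Row 0: "gkc"
  Row 1: "cng"
First row length: 3

3


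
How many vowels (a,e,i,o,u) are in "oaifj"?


Input: oaifj
Checking each character:
  'o' at position 0: vowel (running total: 1)
  'a' at position 1: vowel (running total: 2)
  'i' at position 2: vowel (running total: 3)
  'f' at position 3: consonant
  'j' at position 4: consonant
Total vowels: 3

3


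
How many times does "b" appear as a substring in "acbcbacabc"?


Searching for "b" in "acbcbacabc"
Scanning each position:
  Position 0: "a" => no
  Position 1: "c" => no
  Position 2: "b" => MATCH
  Position 3: "c" => no
  Position 4: "b" => MATCH
  Position 5: "a" => no
  Position 6: "c" => no
  Position 7: "a" => no
  Position 8: "b" => MATCH
  Position 9: "c" => no
Total occurrences: 3

3


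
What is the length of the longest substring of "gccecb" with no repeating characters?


Input: "gccecb"
Sliding window (track last position of each char):
  Position 0 ('g'): window [0,0] length 1 -- new best
  Position 1 ('c'): window [0,1] length 2 -- new best
  Position 2 ('c'): repeat (last at 1), move window start to 2
  Position 2 ('c'): window [2,2] length 1
  Position 3 ('e'): window [2,3] length 2
  Position 4 ('c'): repeat (last at 2), move window start to 3
  Position 4 ('c'): window [3,4] length 2
  Position 5 ('b'): window [3,5] length 3 -- new best
Longest substring with no repeats: "ecb" with length 3

3


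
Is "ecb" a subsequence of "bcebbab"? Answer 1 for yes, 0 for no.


Check if "ecb" is a subsequence of "bcebbab"
Greedy scan:
  Position 0 ('b'): no match needed
  Position 1 ('c'): no match needed
  Position 2 ('e'): matches sub[0] = 'e'
  Position 3 ('b'): no match needed
  Position 4 ('b'): no match needed
  Position 5 ('a'): no match needed
  Position 6 ('b'): no match needed
Only matched 1/3 characters => not a subsequence

0


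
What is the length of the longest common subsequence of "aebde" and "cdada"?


LCS of "aebde" and "cdada"
DP table:
           c    d    a    d    a
      0    0    0    0    0    0
  a   0    0    0    1    1    1
  e   0    0    0    1    1    1
  b   0    0    0    1    1    1
  d   0    0    1    1    2    2
  e   0    0    1    1    2    2
LCS length = dp[5][5] = 2

2


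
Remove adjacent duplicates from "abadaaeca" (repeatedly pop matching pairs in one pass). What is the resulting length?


Input: abadaaeca
Stack-based adjacent duplicate removal:
  Read 'a': push. Stack: a
  Read 'b': push. Stack: ab
  Read 'a': push. Stack: aba
  Read 'd': push. Stack: abad
  Read 'a': push. Stack: abada
  Read 'a': matches stack top 'a' => pop. Stack: abad
  Read 'e': push. Stack: abade
  Read 'c': push. Stack: abadec
  Read 'a': push. Stack: abadeca
Final stack: "abadeca" (length 7)

7


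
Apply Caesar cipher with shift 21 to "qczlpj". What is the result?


Caesar cipher: shift "qczlpj" by 21
  'q' (pos 16) + 21 = pos 11 = 'l'
  'c' (pos 2) + 21 = pos 23 = 'x'
  'z' (pos 25) + 21 = pos 20 = 'u'
  'l' (pos 11) + 21 = pos 6 = 'g'
  'p' (pos 15) + 21 = pos 10 = 'k'
  'j' (pos 9) + 21 = pos 4 = 'e'
Result: lxugke

lxugke


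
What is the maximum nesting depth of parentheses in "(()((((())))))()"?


Input: "(()((((())))))()"
Tracking depth:
  Position 0 '(': depth becomes 1
  Position 1 '(': depth becomes 2
  Position 2 ')': depth becomes 1
  Position 3 '(': depth becomes 2
  Position 4 '(': depth becomes 3
  Position 5 '(': depth becomes 4
  Position 6 '(': depth becomes 5
  Position 7 '(': depth becomes 6
  Position 8 ')': depth becomes 5
  Position 9 ')': depth becomes 4
  Position 10 ')': depth becomes 3
  Position 11 ')': depth becomes 2
  Position 12 ')': depth becomes 1
  Position 13 ')': depth becomes 0
  Position 14 '(': depth becomes 1
  Position 15 ')': depth becomes 0
Maximum depth reached: 6

6


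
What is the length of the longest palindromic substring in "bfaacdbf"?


Input: "bfaacdbf"
Checking substrings for palindromes:
  [2:4] "aa" (len 2) => palindrome
Longest palindromic substring: "aa" with length 2

2


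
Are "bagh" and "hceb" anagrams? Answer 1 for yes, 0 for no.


Strings: "bagh", "hceb"
Sorted first:  abgh
Sorted second: bceh
Differ at position 0: 'a' vs 'b' => not anagrams

0


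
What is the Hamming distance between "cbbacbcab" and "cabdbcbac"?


Comparing "cbbacbcab" and "cabdbcbac" position by position:
  Position 0: 'c' vs 'c' => same
  Position 1: 'b' vs 'a' => differ
  Position 2: 'b' vs 'b' => same
  Position 3: 'a' vs 'd' => differ
  Position 4: 'c' vs 'b' => differ
  Position 5: 'b' vs 'c' => differ
  Position 6: 'c' vs 'b' => differ
  Position 7: 'a' vs 'a' => same
  Position 8: 'b' vs 'c' => differ
Total differences (Hamming distance): 6

6


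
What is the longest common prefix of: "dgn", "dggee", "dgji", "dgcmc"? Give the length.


Words: dgn, dggee, dgji, dgcmc
  Position 0: all 'd' => match
  Position 1: all 'g' => match
  Position 2: ('n', 'g', 'j', 'c') => mismatch, stop
LCP = "dg" (length 2)

2


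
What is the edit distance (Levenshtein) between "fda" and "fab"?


Computing edit distance: "fda" -> "fab"
DP table:
           f    a    b
      0    1    2    3
  f   1    0    1    2
  d   2    1    1    2
  a   3    2    1    2
Edit distance = dp[3][3] = 2

2


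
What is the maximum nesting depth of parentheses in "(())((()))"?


Input: "(())((()))"
Tracking depth:
  Position 0 '(': depth becomes 1
  Position 1 '(': depth becomes 2
  Position 2 ')': depth becomes 1
  Position 3 ')': depth becomes 0
  Position 4 '(': depth becomes 1
  Position 5 '(': depth becomes 2
  Position 6 '(': depth becomes 3
  Position 7 ')': depth becomes 2
  Position 8 ')': depth becomes 1
  Position 9 ')': depth becomes 0
Maximum depth reached: 3

3


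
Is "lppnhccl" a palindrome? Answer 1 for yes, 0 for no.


Input: lppnhccl
Reversed: lcchnppl
  Compare pos 0 ('l') with pos 7 ('l'): match
  Compare pos 1 ('p') with pos 6 ('c'): MISMATCH
  Compare pos 2 ('p') with pos 5 ('c'): MISMATCH
  Compare pos 3 ('n') with pos 4 ('h'): MISMATCH
Result: not a palindrome

0


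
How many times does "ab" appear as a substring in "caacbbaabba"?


Searching for "ab" in "caacbbaabba"
Scanning each position:
  Position 0: "ca" => no
  Position 1: "aa" => no
  Position 2: "ac" => no
  Position 3: "cb" => no
  Position 4: "bb" => no
  Position 5: "ba" => no
  Position 6: "aa" => no
  Position 7: "ab" => MATCH
  Position 8: "bb" => no
  Position 9: "ba" => no
Total occurrences: 1

1


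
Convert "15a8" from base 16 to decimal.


Input: "15a8" in base 16
Positional expansion:
  Digit '1' (value 1) x 16^3 = 4096
  Digit '5' (value 5) x 16^2 = 1280
  Digit 'a' (value 10) x 16^1 = 160
  Digit '8' (value 8) x 16^0 = 8
Sum = 5544

5544


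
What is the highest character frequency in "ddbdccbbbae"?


Input: ddbdccbbbae
Character counts:
  'a': 1
  'b': 4
  'c': 2
  'd': 3
  'e': 1
Maximum frequency: 4

4


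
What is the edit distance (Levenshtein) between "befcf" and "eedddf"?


Computing edit distance: "befcf" -> "eedddf"
DP table:
           e    e    d    d    d    f
      0    1    2    3    4    5    6
  b   1    1    2    3    4    5    6
  e   2    1    1    2    3    4    5
  f   3    2    2    2    3    4    4
  c   4    3    3    3    3    4    5
  f   5    4    4    4    4    4    4
Edit distance = dp[5][6] = 4

4


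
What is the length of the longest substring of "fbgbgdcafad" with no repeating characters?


Input: "fbgbgdcafad"
Sliding window (track last position of each char):
  Position 0 ('f'): window [0,0] length 1 -- new best
  Position 1 ('b'): window [0,1] length 2 -- new best
  Position 2 ('g'): window [0,2] length 3 -- new best
  Position 3 ('b'): repeat (last at 1), move window start to 2
  Position 3 ('b'): window [2,3] length 2
  Position 4 ('g'): repeat (last at 2), move window start to 3
  Position 4 ('g'): window [3,4] length 2
  Position 5 ('d'): window [3,5] length 3
  Position 6 ('c'): window [3,6] length 4 -- new best
  Position 7 ('a'): window [3,7] length 5 -- new best
  Position 8 ('f'): window [3,8] length 6 -- new best
  Position 9 ('a'): repeat (last at 7), move window start to 8
  Position 9 ('a'): window [8,9] length 2
  Position 10 ('d'): window [8,10] length 3
Longest substring with no repeats: "bgdcaf" with length 6

6


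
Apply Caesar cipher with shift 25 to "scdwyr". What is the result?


Caesar cipher: shift "scdwyr" by 25
  's' (pos 18) + 25 = pos 17 = 'r'
  'c' (pos 2) + 25 = pos 1 = 'b'
  'd' (pos 3) + 25 = pos 2 = 'c'
  'w' (pos 22) + 25 = pos 21 = 'v'
  'y' (pos 24) + 25 = pos 23 = 'x'
  'r' (pos 17) + 25 = pos 16 = 'q'
Result: rbcvxq

rbcvxq


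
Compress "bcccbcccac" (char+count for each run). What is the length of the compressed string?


Input: bcccbcccac
Runs:
  'b' x 1 => "b1"
  'c' x 3 => "c3"
  'b' x 1 => "b1"
  'c' x 3 => "c3"
  'a' x 1 => "a1"
  'c' x 1 => "c1"
Compressed: "b1c3b1c3a1c1"
Compressed length: 12

12


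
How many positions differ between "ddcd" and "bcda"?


Comparing "ddcd" and "bcda" position by position:
  Position 0: 'd' vs 'b' => DIFFER
  Position 1: 'd' vs 'c' => DIFFER
  Position 2: 'c' vs 'd' => DIFFER
  Position 3: 'd' vs 'a' => DIFFER
Positions that differ: 4

4


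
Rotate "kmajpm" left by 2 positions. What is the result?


Input: "kmajpm", rotate left by 2
First 2 characters: "km"
Remaining characters: "ajpm"
Concatenate remaining + first: "ajpm" + "km" = "ajpmkm"

ajpmkm


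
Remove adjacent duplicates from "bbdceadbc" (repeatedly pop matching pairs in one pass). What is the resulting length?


Input: bbdceadbc
Stack-based adjacent duplicate removal:
  Read 'b': push. Stack: b
  Read 'b': matches stack top 'b' => pop. Stack: (empty)
  Read 'd': push. Stack: d
  Read 'c': push. Stack: dc
  Read 'e': push. Stack: dce
  Read 'a': push. Stack: dcea
  Read 'd': push. Stack: dcead
  Read 'b': push. Stack: dceadb
  Read 'c': push. Stack: dceadbc
Final stack: "dceadbc" (length 7)

7


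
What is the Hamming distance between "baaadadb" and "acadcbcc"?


Comparing "baaadadb" and "acadcbcc" position by position:
  Position 0: 'b' vs 'a' => differ
  Position 1: 'a' vs 'c' => differ
  Position 2: 'a' vs 'a' => same
  Position 3: 'a' vs 'd' => differ
  Position 4: 'd' vs 'c' => differ
  Position 5: 'a' vs 'b' => differ
  Position 6: 'd' vs 'c' => differ
  Position 7: 'b' vs 'c' => differ
Total differences (Hamming distance): 7

7
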